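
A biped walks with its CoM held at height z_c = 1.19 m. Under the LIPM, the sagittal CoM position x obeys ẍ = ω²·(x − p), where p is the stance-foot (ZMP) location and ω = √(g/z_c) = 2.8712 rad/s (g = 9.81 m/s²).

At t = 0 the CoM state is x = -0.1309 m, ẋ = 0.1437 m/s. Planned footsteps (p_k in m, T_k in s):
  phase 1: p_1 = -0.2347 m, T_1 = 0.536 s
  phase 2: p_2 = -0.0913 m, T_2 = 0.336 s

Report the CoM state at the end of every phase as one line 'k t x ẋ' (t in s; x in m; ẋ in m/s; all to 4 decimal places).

1 0.5360 0.1295 1.0126
2 0.8720 0.6360 2.2326

phase 1: p=-0.2347, T=0.536, ωT=1.538963, cosh=2.437180, sinh=2.222577; start (x,ẋ)=(-0.130900, 0.143700) → end (x,ẋ)=(0.129516, 1.012618)
phase 2: p=-0.0913, T=0.336, ωT=0.964723, cosh=1.502575, sinh=1.121486; start (x,ẋ)=(0.129516, 1.012618) → end (x,ẋ)=(0.636021, 2.232567)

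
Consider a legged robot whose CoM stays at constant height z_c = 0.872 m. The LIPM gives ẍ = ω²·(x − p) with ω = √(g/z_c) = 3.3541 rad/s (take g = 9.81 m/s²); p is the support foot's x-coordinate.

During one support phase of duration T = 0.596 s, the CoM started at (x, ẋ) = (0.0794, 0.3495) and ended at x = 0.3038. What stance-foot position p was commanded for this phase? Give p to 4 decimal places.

ωT = 3.3541·0.596 = 1.999044; cosh(ωT) = 3.758729, sinh(ωT) = 3.623264
x(T) = p + (x₀−p)·cosh(ωT) + (ẋ₀/ω)·sinh(ωT) ⇒ p·(1 − cosh) = x(T) − x₀·cosh − (ẋ₀/ω)·sinh
numerator   = 0.3038 − (0.0794)·3.758729 − (0.3495/3.3541)·3.623264 = -0.372190
denominator = 1 − 3.758729 = -2.758729
p = -0.372190 / -2.758729 = 0.1349

p = 0.1349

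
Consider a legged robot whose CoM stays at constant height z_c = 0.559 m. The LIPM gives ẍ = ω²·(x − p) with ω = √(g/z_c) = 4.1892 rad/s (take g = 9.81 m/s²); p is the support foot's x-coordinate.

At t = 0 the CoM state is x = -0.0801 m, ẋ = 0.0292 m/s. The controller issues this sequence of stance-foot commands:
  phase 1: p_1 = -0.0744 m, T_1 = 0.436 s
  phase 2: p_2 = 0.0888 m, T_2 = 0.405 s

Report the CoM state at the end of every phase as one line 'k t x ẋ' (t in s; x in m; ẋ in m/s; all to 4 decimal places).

1 0.4360 -0.0715 0.0208
2 0.8410 -0.3500 -1.7113

phase 1: p=-0.0744, T=0.436, ωT=1.826491, cosh=3.186514, sinh=3.025537; start (x,ẋ)=(-0.080100, 0.029200) → end (x,ẋ)=(-0.071474, 0.020801)
phase 2: p=0.0888, T=0.405, ωT=1.696626, cosh=2.819405, sinh=2.636104; start (x,ẋ)=(-0.071474, 0.020801) → end (x,ẋ)=(-0.349989, -1.711288)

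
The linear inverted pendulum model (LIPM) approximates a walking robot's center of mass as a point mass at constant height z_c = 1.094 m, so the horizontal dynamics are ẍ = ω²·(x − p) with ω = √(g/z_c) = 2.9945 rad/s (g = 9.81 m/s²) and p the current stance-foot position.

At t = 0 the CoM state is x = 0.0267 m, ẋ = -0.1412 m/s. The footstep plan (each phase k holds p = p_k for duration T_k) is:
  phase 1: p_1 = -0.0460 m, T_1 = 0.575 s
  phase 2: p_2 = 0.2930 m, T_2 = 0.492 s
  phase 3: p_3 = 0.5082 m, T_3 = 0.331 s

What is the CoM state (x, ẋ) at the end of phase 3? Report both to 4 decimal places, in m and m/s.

phase 1: p=-0.0460, T=0.575, ωT=1.721837, cosh=2.886768, sinh=2.708031; start (x,ẋ)=(0.026700, -0.141200) → end (x,ẋ)=(0.036176, 0.181927)
phase 2: p=0.2930, T=0.492, ωT=1.473294, cosh=2.296377, sinh=2.067208; start (x,ẋ)=(0.036176, 0.181927) → end (x,ẋ)=(-0.171174, -1.172033)
phase 3: p=0.5082, T=0.331, ωT=0.991179, cosh=1.532775, sinh=1.161636; start (x,ẋ)=(-0.171174, -1.172033) → end (x,ẋ)=(-0.987786, -4.159678)

x = -0.9878, ẋ = -4.1597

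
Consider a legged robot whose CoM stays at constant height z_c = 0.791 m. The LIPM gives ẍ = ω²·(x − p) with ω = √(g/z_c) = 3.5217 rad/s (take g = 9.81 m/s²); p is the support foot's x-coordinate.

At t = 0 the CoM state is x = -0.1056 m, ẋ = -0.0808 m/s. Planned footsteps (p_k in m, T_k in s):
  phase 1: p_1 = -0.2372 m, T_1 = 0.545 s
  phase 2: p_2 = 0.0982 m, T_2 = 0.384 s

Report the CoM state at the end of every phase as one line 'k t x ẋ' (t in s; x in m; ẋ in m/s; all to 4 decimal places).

1 0.5450 0.1445 1.2642
2 0.9290 0.8412 2.9014

phase 1: p=-0.2372, T=0.545, ωT=1.919327, cosh=3.481536, sinh=3.334830; start (x,ẋ)=(-0.105600, -0.080800) → end (x,ẋ)=(0.144458, 1.264238)
phase 2: p=0.0982, T=0.384, ωT=1.352333, cosh=2.062535, sinh=1.803899; start (x,ẋ)=(0.144458, 1.264238) → end (x,ẋ)=(0.841181, 2.901400)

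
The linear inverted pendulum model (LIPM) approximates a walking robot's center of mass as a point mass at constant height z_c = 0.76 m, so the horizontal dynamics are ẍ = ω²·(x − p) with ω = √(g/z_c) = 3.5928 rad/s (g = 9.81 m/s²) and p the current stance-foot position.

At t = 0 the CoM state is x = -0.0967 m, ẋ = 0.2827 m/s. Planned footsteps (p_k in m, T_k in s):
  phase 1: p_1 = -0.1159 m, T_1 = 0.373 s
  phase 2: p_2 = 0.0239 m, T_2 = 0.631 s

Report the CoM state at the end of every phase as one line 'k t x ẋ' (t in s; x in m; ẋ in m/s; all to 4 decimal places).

phase 1: p=-0.1159, T=0.373, ωT=1.340114, cosh=2.040648, sinh=1.778832; start (x,ẋ)=(-0.096700, 0.282700) → end (x,ẋ)=(0.063248, 0.699598)
phase 2: p=0.0239, T=0.631, ωT=2.267057, cosh=4.877285, sinh=4.773669; start (x,ẋ)=(0.063248, 0.699598) → end (x,ẋ)=(1.145352, 4.086994)

1 0.3730 0.0632 0.6996
2 1.0040 1.1454 4.0870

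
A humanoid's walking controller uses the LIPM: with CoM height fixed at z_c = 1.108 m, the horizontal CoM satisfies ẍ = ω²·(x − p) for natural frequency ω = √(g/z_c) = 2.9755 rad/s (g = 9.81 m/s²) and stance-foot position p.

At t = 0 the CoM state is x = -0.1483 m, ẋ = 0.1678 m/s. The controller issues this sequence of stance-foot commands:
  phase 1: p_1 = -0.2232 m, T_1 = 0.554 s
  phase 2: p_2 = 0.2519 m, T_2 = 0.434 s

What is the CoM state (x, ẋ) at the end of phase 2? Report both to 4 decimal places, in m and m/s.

x = 0.5645, ẋ = 1.3157

phase 1: p=-0.2232, T=0.554, ωT=1.648427, cosh=2.695574, sinh=2.503222; start (x,ẋ)=(-0.148300, 0.167800) → end (x,ẋ)=(0.119865, 1.010198)
phase 2: p=0.2519, T=0.434, ωT=1.291367, cosh=1.956325, sinh=1.681431; start (x,ẋ)=(0.119865, 1.010198) → end (x,ẋ)=(0.564451, 1.315691)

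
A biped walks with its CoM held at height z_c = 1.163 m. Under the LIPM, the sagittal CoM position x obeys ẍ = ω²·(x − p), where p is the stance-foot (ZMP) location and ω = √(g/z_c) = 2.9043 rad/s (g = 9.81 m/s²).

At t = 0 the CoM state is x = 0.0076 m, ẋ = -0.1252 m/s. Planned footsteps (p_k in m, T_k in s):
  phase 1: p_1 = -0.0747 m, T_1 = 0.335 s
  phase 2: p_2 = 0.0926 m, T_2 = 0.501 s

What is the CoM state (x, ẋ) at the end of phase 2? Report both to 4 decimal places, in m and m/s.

x = -0.0577, ẋ = -0.3552

phase 1: p=-0.0747, T=0.335, ωT=0.972941, cosh=1.511841, sinh=1.133871; start (x,ẋ)=(0.007600, -0.125200) → end (x,ẋ)=(0.000845, 0.081740)
phase 2: p=0.0926, T=0.501, ωT=1.455054, cosh=2.259052, sinh=2.025664; start (x,ẋ)=(0.000845, 0.081740) → end (x,ẋ)=(-0.057668, -0.355152)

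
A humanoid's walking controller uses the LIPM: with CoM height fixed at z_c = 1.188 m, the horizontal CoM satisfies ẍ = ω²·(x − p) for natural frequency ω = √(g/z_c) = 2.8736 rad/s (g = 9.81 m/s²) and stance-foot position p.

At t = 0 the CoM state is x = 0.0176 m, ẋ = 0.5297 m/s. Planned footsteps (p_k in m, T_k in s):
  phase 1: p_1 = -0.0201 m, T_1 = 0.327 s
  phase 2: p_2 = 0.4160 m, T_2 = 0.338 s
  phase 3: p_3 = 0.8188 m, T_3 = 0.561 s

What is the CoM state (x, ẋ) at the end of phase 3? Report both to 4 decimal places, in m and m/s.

phase 1: p=-0.0201, T=0.327, ωT=0.939667, cosh=1.474944, sinh=1.084186; start (x,ẋ)=(0.017600, 0.529700) → end (x,ẋ)=(0.235357, 0.898733)
phase 2: p=0.4160, T=0.338, ωT=0.971277, cosh=1.509957, sinh=1.131358; start (x,ẋ)=(0.235357, 0.898733) → end (x,ẋ)=(0.497074, 0.769764)
phase 3: p=0.8188, T=0.561, ωT=1.612090, cosh=2.606373, sinh=2.406903; start (x,ẋ)=(0.497074, 0.769764) → end (x,ẋ)=(0.625011, -0.218914)

x = 0.6250, ẋ = -0.2189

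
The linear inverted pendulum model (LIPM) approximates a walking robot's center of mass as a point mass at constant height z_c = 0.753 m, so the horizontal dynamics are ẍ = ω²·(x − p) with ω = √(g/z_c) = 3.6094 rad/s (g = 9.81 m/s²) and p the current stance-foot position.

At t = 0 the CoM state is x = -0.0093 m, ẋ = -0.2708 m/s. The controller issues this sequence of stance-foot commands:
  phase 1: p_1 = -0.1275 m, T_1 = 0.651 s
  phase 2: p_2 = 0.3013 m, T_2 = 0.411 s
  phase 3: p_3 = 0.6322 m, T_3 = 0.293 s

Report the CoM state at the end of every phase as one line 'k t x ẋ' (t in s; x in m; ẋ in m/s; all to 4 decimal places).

1 0.6510 0.1080 0.7835
2 1.0620 0.3072 0.3571
3 1.3550 0.2331 -0.9091

phase 1: p=-0.1275, T=0.651, ωT=2.349719, cosh=5.289012, sinh=5.193616; start (x,ẋ)=(-0.009300, -0.270800) → end (x,ẋ)=(0.108003, 0.783494)
phase 2: p=0.3013, T=0.411, ωT=1.483463, cosh=2.317519, sinh=2.090668; start (x,ẋ)=(0.108003, 0.783494) → end (x,ẋ)=(0.307153, 0.357133)
phase 3: p=0.6322, T=0.293, ωT=1.057554, cosh=1.613312, sinh=1.266008; start (x,ẋ)=(0.307153, 0.357133) → end (x,ẋ)=(0.233064, -0.909143)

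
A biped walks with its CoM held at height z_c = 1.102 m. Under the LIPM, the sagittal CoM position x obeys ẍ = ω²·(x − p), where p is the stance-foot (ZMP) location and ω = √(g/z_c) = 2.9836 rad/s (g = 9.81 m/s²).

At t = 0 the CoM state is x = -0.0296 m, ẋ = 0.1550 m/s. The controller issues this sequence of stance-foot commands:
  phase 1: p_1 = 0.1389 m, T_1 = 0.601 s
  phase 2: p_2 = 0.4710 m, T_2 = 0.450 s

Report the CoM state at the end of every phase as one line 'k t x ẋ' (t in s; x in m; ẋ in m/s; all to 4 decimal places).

1 0.6010 -0.2296 -0.9899
2 1.0510 -1.5537 -5.7534

phase 1: p=0.1389, T=0.601, ωT=1.793144, cosh=3.087373, sinh=2.920937; start (x,ẋ)=(-0.029600, 0.155000) → end (x,ẋ)=(-0.229578, -0.989919)
phase 2: p=0.4710, T=0.450, ωT=1.342620, cosh=2.045112, sinh=1.783951; start (x,ẋ)=(-0.229578, -0.989919) → end (x,ẋ)=(-1.553651, -5.753388)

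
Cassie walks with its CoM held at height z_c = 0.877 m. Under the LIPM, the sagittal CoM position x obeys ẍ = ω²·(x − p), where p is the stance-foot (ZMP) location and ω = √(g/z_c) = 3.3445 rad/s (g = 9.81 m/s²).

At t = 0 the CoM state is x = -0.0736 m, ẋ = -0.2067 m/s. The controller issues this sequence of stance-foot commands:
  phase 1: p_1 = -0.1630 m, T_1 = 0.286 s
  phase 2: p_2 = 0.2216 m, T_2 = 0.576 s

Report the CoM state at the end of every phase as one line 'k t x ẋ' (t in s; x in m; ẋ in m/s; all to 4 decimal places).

phase 1: p=-0.1630, T=0.286, ωT=0.956527, cosh=1.493433, sinh=1.109208; start (x,ẋ)=(-0.073600, -0.206700) → end (x,ẋ)=(-0.098039, 0.022959)
phase 2: p=0.2216, T=0.576, ωT=1.926432, cosh=3.505320, sinh=3.359653; start (x,ẋ)=(-0.098039, 0.022959) → end (x,ẋ)=(-0.875776, -3.511105)

1 0.2860 -0.0980 0.0230
2 0.8620 -0.8758 -3.5111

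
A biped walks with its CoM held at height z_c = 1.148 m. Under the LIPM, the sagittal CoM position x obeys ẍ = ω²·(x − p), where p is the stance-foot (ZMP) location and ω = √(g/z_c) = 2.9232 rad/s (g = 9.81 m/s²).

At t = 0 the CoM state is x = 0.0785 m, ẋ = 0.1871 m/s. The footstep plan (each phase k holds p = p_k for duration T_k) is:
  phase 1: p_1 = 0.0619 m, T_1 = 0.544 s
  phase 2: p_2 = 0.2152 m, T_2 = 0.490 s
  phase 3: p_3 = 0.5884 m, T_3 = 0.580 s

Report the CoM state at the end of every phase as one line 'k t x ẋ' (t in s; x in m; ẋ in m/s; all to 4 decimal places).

phase 1: p=0.0619, T=0.544, ωT=1.590221, cosh=2.554356, sinh=2.350476; start (x,ẋ)=(0.078500, 0.187100) → end (x,ẋ)=(0.254745, 0.591977)
phase 2: p=0.2152, T=0.490, ωT=1.432368, cosh=2.213674, sinh=1.974932; start (x,ẋ)=(0.254745, 0.591977) → end (x,ẋ)=(0.702683, 1.538743)
phase 3: p=0.5884, T=0.580, ωT=1.695456, cosh=2.816323, sinh=2.632807; start (x,ẋ)=(0.702683, 1.538743) → end (x,ẋ)=(2.296141, 5.213144)

1 0.5440 0.2547 0.5920
2 1.0340 0.7027 1.5387
3 1.6140 2.2961 5.2131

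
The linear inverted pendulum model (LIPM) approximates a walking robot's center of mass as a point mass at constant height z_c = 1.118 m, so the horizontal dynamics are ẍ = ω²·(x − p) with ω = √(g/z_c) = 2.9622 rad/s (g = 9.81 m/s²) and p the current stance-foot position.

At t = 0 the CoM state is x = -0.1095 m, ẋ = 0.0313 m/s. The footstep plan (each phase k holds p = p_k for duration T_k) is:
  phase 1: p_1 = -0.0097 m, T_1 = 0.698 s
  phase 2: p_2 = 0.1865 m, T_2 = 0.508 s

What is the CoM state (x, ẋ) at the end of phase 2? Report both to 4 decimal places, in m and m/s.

phase 1: p=-0.0097, T=0.698, ωT=2.067616, cosh=4.016218, sinh=3.889731; start (x,ẋ)=(-0.109500, 0.031300) → end (x,ẋ)=(-0.369418, -1.024204)
phase 2: p=0.1865, T=0.508, ωT=1.504798, cosh=2.362652, sinh=2.140590; start (x,ẋ)=(-0.369418, -1.024204) → end (x,ẋ)=(-1.867066, -5.944833)

x = -1.8671, ẋ = -5.9448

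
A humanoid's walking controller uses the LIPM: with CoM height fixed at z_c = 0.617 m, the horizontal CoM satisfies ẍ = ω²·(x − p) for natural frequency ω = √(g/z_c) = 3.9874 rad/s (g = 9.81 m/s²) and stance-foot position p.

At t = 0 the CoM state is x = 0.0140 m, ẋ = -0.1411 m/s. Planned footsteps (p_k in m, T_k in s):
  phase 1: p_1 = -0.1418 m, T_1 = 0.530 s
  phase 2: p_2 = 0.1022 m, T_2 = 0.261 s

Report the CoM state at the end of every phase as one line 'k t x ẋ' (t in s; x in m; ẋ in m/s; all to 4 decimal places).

1 0.5300 0.3680 1.9407
2 0.7910 1.1284 4.4032

phase 1: p=-0.1418, T=0.530, ωT=2.113322, cosh=4.198262, sinh=4.077426; start (x,ẋ)=(0.014000, -0.141100) → end (x,ẋ)=(0.368003, 1.940673)
phase 2: p=0.1022, T=0.261, ωT=1.040711, cosh=1.592217, sinh=1.239014; start (x,ẋ)=(0.368003, 1.940673) → end (x,ẋ)=(1.128446, 4.403159)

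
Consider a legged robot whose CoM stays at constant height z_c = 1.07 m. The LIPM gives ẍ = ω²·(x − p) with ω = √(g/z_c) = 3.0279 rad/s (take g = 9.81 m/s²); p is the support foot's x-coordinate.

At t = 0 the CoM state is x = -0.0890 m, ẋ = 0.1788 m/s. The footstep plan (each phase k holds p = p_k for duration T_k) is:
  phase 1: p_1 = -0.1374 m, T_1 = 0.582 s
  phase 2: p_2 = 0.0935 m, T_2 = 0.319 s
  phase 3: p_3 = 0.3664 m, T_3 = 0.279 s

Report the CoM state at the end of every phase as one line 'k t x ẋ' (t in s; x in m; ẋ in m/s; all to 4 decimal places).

1 0.5820 0.1747 0.9504
2 0.9010 0.5681 1.7054
3 1.1800 1.1790 2.9306

phase 1: p=-0.1374, T=0.582, ωT=1.762238, cosh=2.998560, sinh=2.826899; start (x,ẋ)=(-0.089000, 0.178800) → end (x,ẋ)=(0.174661, 0.950426)
phase 2: p=0.0935, T=0.319, ωT=0.965900, cosh=1.503896, sinh=1.123255; start (x,ẋ)=(0.174661, 0.950426) → end (x,ẋ)=(0.568136, 1.705378)
phase 3: p=0.3664, T=0.279, ωT=0.844784, cosh=1.378563, sinh=0.948913; start (x,ẋ)=(0.568136, 1.705378) → end (x,ẋ)=(1.178953, 2.930600)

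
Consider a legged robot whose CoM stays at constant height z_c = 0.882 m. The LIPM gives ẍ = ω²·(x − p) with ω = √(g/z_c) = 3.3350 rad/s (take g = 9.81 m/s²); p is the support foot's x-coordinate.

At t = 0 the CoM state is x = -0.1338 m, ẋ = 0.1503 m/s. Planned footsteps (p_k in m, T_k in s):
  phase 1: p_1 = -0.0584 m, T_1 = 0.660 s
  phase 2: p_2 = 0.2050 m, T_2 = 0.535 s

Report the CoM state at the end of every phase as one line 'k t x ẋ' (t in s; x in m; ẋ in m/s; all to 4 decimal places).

phase 1: p=-0.0584, T=0.660, ωT=2.201100, cosh=4.572814, sinh=4.462133; start (x,ẋ)=(-0.133800, 0.150300) → end (x,ẋ)=(-0.202093, -0.434749)
phase 2: p=0.2050, T=0.535, ωT=1.784225, cosh=3.061445, sinh=2.893518; start (x,ẋ)=(-0.202093, -0.434749) → end (x,ẋ)=(-1.418491, -5.259363)

1 0.6600 -0.2021 -0.4347
2 1.1950 -1.4185 -5.2594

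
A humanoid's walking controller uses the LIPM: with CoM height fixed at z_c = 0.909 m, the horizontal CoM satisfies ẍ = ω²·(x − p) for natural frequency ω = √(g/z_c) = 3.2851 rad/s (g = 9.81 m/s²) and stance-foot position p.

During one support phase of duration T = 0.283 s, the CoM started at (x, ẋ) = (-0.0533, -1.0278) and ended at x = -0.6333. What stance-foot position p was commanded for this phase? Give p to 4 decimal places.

p = 0.4753

ωT = 3.2851·0.283 = 0.929683; cosh(ωT) = 1.464193, sinh(ωT) = 1.069514
x(T) = p + (x₀−p)·cosh(ωT) + (ẋ₀/ω)·sinh(ωT) ⇒ p·(1 − cosh) = x(T) − x₀·cosh − (ẋ₀/ω)·sinh
numerator   = -0.6333 − (-0.0533)·1.464193 − (-1.0278/3.2851)·1.069514 = -0.220643
denominator = 1 − 1.464193 = -0.464193
p = -0.220643 / -0.464193 = 0.4753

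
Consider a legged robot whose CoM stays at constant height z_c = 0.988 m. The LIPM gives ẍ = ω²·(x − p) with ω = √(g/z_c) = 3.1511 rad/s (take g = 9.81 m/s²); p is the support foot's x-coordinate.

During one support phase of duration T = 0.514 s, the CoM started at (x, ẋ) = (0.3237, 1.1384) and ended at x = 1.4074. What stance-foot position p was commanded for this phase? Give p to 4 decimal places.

p = 0.1963

ωT = 3.1511·0.514 = 1.619665; cosh(ωT) = 2.624682, sinh(ωT) = 2.426717
x(T) = p + (x₀−p)·cosh(ωT) + (ẋ₀/ω)·sinh(ωT) ⇒ p·(1 − cosh) = x(T) − x₀·cosh − (ẋ₀/ω)·sinh
numerator   = 1.4074 − (0.3237)·2.624682 − (1.1384/3.1511)·2.426717 = -0.318912
denominator = 1 − 2.624682 = -1.624682
p = -0.318912 / -1.624682 = 0.1963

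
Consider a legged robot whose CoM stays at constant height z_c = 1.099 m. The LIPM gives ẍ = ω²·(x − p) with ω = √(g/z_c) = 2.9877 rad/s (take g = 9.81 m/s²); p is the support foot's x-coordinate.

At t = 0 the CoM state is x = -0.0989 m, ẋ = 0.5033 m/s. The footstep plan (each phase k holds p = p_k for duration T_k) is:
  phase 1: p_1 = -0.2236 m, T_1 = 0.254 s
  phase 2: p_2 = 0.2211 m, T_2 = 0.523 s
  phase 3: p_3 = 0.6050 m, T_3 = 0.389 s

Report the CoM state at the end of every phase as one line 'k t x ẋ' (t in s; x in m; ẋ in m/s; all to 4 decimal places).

1 0.2540 0.0792 0.9660
2 0.7770 0.6052 1.4389
3 1.1660 1.2999 2.5259

phase 1: p=-0.2236, T=0.254, ωT=0.758876, cosh=1.302033, sinh=0.833841; start (x,ẋ)=(-0.098900, 0.503300) → end (x,ẋ)=(0.079230, 0.965974)
phase 2: p=0.2211, T=0.523, ωT=1.562567, cosh=2.490325, sinh=2.280728; start (x,ẋ)=(0.079230, 0.965974) → end (x,ẋ)=(0.605196, 1.438870)
phase 3: p=0.6050, T=0.389, ωT=1.162215, cosh=1.754900, sinh=1.442108; start (x,ẋ)=(0.605196, 1.438870) → end (x,ẋ)=(1.299860, 2.525916)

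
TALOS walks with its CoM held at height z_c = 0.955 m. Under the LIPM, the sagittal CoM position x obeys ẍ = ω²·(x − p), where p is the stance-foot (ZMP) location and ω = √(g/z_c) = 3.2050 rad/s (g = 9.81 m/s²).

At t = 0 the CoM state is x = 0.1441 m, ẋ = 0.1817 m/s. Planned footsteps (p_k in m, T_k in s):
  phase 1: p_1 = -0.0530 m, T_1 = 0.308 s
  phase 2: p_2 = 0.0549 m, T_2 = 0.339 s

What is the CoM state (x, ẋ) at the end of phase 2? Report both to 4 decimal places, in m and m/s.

x = 0.8949, ẋ = 2.7524

phase 1: p=-0.0530, T=0.308, ωT=0.987140, cosh=1.528095, sinh=1.155454; start (x,ẋ)=(0.144100, 0.181700) → end (x,ẋ)=(0.313693, 1.007561)
phase 2: p=0.0549, T=0.339, ωT=1.086495, cosh=1.650632, sinh=1.313235; start (x,ẋ)=(0.313693, 1.007561) → end (x,ẋ)=(0.894916, 2.752353)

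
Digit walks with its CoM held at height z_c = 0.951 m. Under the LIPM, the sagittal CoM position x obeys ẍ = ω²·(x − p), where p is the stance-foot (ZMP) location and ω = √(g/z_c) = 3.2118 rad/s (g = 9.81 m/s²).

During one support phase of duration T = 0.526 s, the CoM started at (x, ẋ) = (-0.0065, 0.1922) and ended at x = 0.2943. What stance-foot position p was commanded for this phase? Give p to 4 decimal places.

p = -0.0866

ωT = 3.2118·0.526 = 1.689407; cosh(ωT) = 2.800448, sinh(ωT) = 2.615819
x(T) = p + (x₀−p)·cosh(ωT) + (ẋ₀/ω)·sinh(ωT) ⇒ p·(1 − cosh) = x(T) − x₀·cosh − (ẋ₀/ω)·sinh
numerator   = 0.2943 − (-0.0065)·2.800448 − (0.1922/3.2118)·2.615819 = 0.155968
denominator = 1 − 2.800448 = -1.800448
p = 0.155968 / -1.800448 = -0.0866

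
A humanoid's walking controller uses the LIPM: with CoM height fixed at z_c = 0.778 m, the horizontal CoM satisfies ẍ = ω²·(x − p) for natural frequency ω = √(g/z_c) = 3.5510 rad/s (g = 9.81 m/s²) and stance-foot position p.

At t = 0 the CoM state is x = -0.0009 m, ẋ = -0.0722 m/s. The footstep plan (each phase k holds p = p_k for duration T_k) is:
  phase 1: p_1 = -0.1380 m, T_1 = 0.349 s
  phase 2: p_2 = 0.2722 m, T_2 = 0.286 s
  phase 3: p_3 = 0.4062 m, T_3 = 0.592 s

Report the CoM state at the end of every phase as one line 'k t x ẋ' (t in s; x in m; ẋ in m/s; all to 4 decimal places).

phase 1: p=-0.1380, T=0.349, ωT=1.239299, cosh=1.871390, sinh=1.581802; start (x,ẋ)=(-0.000900, -0.072200) → end (x,ẋ)=(0.086406, 0.634974)
phase 2: p=0.2722, T=0.286, ωT=1.015586, cosh=1.561585, sinh=1.199395; start (x,ẋ)=(0.086406, 0.634974) → end (x,ẋ)=(0.196537, 0.200258)
phase 3: p=0.4062, T=0.592, ωT=2.102192, cosh=4.153139, sinh=4.030951; start (x,ẋ)=(0.196537, 0.200258) → end (x,ẋ)=(-0.237235, -2.169396)

1 0.3490 0.0864 0.6350
2 0.6350 0.1965 0.2003
3 1.2270 -0.2372 -2.1694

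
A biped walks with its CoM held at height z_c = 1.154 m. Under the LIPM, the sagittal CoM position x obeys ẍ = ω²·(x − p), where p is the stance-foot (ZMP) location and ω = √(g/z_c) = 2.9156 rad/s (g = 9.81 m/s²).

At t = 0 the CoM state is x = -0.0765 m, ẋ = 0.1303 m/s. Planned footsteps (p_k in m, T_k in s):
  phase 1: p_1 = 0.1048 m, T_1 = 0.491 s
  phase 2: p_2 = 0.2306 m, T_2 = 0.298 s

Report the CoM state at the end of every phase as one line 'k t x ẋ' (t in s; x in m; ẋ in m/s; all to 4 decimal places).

phase 1: p=0.1048, T=0.491, ωT=1.431560, cosh=2.212079, sinh=1.973143; start (x,ẋ)=(-0.076500, 0.130300) → end (x,ẋ)=(-0.208069, -0.754766)
phase 2: p=0.2306, T=0.298, ωT=0.868849, cosh=1.401799, sinh=0.982365; start (x,ẋ)=(-0.208069, -0.754766) → end (x,ẋ)=(-0.638632, -2.314459)

1 0.4910 -0.2081 -0.7548
2 0.7890 -0.6386 -2.3145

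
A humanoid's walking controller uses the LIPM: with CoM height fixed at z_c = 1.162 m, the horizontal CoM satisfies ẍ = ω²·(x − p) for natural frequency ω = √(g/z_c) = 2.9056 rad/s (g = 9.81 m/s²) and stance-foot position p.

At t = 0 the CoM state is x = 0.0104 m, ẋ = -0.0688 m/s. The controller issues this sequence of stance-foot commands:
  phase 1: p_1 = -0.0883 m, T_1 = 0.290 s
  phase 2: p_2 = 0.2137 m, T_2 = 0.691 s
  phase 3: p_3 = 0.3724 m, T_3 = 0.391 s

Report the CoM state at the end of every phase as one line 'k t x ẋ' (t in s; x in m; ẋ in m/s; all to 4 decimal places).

1 0.2900 0.0252 0.1766
2 0.9810 -0.2788 -1.3336
3 1.3720 -1.3872 -4.9335

phase 1: p=-0.0883, T=0.290, ωT=0.842624, cosh=1.376516, sinh=0.945937; start (x,ẋ)=(0.010400, -0.068800) → end (x,ẋ)=(0.025164, 0.176574)
phase 2: p=0.2137, T=0.691, ωT=2.007770, cosh=3.790489, sinh=3.656201; start (x,ẋ)=(0.025164, 0.176574) → end (x,ẋ)=(-0.278756, -1.333604)
phase 3: p=0.3724, T=0.391, ωT=1.136090, cosh=1.717819, sinh=1.396747; start (x,ẋ)=(-0.278756, -1.333604) → end (x,ẋ)=(-1.387242, -4.933532)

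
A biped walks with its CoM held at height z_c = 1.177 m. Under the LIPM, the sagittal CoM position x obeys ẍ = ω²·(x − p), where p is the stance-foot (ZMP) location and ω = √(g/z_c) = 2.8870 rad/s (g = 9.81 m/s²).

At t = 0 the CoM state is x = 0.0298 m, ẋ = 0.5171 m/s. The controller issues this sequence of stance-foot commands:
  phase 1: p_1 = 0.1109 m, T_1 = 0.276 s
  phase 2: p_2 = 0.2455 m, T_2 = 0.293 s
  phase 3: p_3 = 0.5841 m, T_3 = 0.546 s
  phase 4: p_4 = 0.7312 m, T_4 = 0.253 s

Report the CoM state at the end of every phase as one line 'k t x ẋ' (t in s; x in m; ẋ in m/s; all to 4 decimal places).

1 0.2760 0.1610 0.4832
2 0.5690 0.2880 0.4347
3 1.1150 0.1858 -0.8832
4 1.3680 -0.2101 -2.3845

phase 1: p=0.1109, T=0.276, ωT=0.796812, cosh=1.334610, sinh=0.883847; start (x,ẋ)=(0.029800, 0.517100) → end (x,ẋ)=(0.160972, 0.483187)
phase 2: p=0.2455, T=0.293, ωT=0.845891, cosh=1.379614, sinh=0.950439; start (x,ẋ)=(0.160972, 0.483187) → end (x,ẋ)=(0.287955, 0.434673)
phase 3: p=0.5841, T=0.546, ωT=1.576302, cosh=2.521887, sinh=2.315149; start (x,ẋ)=(0.287955, 0.434673) → end (x,ẋ)=(0.185830, -0.883186)
phase 4: p=0.7312, T=0.253, ωT=0.730411, cosh=1.278822, sinh=0.797111; start (x,ẋ)=(0.185830, -0.883186) → end (x,ẋ)=(-0.210082, -2.384475)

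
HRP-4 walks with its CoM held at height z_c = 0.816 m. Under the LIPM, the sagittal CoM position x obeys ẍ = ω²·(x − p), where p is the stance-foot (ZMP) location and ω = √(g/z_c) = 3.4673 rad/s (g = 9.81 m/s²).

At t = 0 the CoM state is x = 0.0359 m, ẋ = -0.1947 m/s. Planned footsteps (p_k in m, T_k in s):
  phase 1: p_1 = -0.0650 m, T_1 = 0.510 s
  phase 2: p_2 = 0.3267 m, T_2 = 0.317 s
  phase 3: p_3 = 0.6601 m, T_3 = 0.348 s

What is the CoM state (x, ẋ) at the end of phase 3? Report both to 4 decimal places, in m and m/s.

phase 1: p=-0.0650, T=0.510, ωT=1.768323, cosh=3.015818, sinh=2.845199; start (x,ẋ)=(0.035900, -0.194700) → end (x,ẋ)=(0.079529, 0.408215)
phase 2: p=0.3267, T=0.317, ωT=1.099134, cosh=1.667363, sinh=1.334203; start (x,ẋ)=(0.079529, 0.408215) → end (x,ẋ)=(0.071656, -0.462792)
phase 3: p=0.6601, T=0.348, ωT=1.206620, cosh=1.820689, sinh=1.521482; start (x,ẋ)=(0.071656, -0.462792) → end (x,ẋ)=(-0.614351, -3.946899)

x = -0.6144, ẋ = -3.9469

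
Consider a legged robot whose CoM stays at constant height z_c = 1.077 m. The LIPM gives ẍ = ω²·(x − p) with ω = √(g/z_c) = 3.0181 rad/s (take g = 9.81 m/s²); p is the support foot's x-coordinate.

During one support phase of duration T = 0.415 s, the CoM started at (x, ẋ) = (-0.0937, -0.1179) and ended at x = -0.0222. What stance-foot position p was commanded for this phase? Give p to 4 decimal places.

ωT = 3.0181·0.415 = 1.252511; cosh(ωT) = 1.892453, sinh(ωT) = 1.606667
x(T) = p + (x₀−p)·cosh(ωT) + (ẋ₀/ω)·sinh(ωT) ⇒ p·(1 − cosh) = x(T) − x₀·cosh − (ẋ₀/ω)·sinh
numerator   = -0.0222 − (-0.0937)·1.892453 − (-0.1179/3.0181)·1.606667 = 0.217886
denominator = 1 − 1.892453 = -0.892453
p = 0.217886 / -0.892453 = -0.2441

p = -0.2441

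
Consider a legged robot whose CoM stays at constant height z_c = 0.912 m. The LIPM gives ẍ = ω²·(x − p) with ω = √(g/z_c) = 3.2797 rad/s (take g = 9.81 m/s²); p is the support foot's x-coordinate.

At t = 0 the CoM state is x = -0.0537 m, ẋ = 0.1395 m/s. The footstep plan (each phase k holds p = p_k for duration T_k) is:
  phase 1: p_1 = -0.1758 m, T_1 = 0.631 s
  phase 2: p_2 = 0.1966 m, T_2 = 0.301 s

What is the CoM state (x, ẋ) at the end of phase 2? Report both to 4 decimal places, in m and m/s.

x = 1.3792, ẋ = 4.3214

phase 1: p=-0.1758, T=0.631, ωT=2.069491, cosh=4.023519, sinh=3.897269; start (x,ẋ)=(-0.053700, 0.139500) → end (x,ẋ)=(0.481240, 2.121948)
phase 2: p=0.1966, T=0.301, ωT=0.987190, cosh=1.528152, sinh=1.155530; start (x,ẋ)=(0.481240, 2.121948) → end (x,ẋ)=(1.379194, 4.321383)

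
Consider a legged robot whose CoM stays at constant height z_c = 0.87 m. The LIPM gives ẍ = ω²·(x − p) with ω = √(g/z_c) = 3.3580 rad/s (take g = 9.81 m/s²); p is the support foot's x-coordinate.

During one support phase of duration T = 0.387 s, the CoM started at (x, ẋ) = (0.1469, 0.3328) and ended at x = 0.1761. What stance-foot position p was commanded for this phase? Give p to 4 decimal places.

ωT = 3.3580·0.387 = 1.299546; cosh(ωT) = 1.970143, sinh(ωT) = 1.697488
x(T) = p + (x₀−p)·cosh(ωT) + (ẋ₀/ω)·sinh(ωT) ⇒ p·(1 − cosh) = x(T) − x₀·cosh − (ẋ₀/ω)·sinh
numerator   = 0.1761 − (0.1469)·1.970143 − (0.3328/3.3580)·1.697488 = -0.281546
denominator = 1 − 1.970143 = -0.970143
p = -0.281546 / -0.970143 = 0.2902

p = 0.2902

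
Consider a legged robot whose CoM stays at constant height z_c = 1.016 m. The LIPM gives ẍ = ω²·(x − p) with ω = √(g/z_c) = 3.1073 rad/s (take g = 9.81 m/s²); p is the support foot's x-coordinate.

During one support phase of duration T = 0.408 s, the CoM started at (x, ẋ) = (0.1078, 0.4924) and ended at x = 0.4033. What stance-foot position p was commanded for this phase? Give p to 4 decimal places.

p = 0.0682

ωT = 3.1073·0.408 = 1.267778; cosh(ωT) = 1.917203, sinh(ωT) = 1.635747
x(T) = p + (x₀−p)·cosh(ωT) + (ẋ₀/ω)·sinh(ωT) ⇒ p·(1 − cosh) = x(T) − x₀·cosh − (ẋ₀/ω)·sinh
numerator   = 0.4033 − (0.1078)·1.917203 − (0.4924/3.1073)·1.635747 = -0.062584
denominator = 1 − 1.917203 = -0.917203
p = -0.062584 / -0.917203 = 0.0682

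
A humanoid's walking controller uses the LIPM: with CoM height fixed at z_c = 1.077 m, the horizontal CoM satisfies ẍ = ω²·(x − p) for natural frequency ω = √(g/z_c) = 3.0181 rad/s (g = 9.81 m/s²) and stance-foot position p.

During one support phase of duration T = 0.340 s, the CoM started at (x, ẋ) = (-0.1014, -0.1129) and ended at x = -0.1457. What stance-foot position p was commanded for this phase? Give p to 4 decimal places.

p = -0.1035

ωT = 3.0181·0.340 = 1.026154; cosh(ωT) = 1.574348, sinh(ωT) = 1.215965
x(T) = p + (x₀−p)·cosh(ωT) + (ẋ₀/ω)·sinh(ωT) ⇒ p·(1 − cosh) = x(T) − x₀·cosh − (ẋ₀/ω)·sinh
numerator   = -0.1457 − (-0.1014)·1.574348 − (-0.1129/3.0181)·1.215965 = 0.059425
denominator = 1 − 1.574348 = -0.574348
p = 0.059425 / -0.574348 = -0.1035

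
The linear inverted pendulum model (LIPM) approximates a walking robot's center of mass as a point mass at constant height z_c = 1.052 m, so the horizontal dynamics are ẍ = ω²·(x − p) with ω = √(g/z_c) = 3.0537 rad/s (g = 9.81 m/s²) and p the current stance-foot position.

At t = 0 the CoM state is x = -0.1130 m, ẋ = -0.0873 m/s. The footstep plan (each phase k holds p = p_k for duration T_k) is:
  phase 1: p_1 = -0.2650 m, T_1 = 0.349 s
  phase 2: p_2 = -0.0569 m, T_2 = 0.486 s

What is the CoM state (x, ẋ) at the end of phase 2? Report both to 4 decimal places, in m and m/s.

phase 1: p=-0.2650, T=0.349, ωT=1.065741, cosh=1.623731, sinh=1.279259; start (x,ẋ)=(-0.113000, -0.087300) → end (x,ẋ)=(-0.054765, 0.452032)
phase 2: p=-0.0569, T=0.486, ωT=1.484098, cosh=2.318846, sinh=2.092140; start (x,ẋ)=(-0.054765, 0.452032) → end (x,ẋ)=(0.257746, 1.061835)

x = 0.2577, ẋ = 1.0618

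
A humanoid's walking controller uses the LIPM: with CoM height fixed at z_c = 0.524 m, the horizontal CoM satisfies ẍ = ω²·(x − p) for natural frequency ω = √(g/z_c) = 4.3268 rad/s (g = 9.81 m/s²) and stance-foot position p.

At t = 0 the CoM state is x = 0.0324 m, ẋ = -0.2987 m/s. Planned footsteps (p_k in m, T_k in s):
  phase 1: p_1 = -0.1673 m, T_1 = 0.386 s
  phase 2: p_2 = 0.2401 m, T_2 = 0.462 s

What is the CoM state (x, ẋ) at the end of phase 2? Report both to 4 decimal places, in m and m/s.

x = 1.2745, ẋ = 4.6848

phase 1: p=-0.1673, T=0.386, ωT=1.670145, cosh=2.750578, sinh=2.562359; start (x,ẋ)=(0.032400, -0.298700) → end (x,ẋ)=(0.205098, 1.392439)
phase 2: p=0.2401, T=0.462, ωT=1.998982, cosh=3.758504, sinh=3.623031; start (x,ẋ)=(0.205098, 1.392439) → end (x,ẋ)=(1.274500, 4.684798)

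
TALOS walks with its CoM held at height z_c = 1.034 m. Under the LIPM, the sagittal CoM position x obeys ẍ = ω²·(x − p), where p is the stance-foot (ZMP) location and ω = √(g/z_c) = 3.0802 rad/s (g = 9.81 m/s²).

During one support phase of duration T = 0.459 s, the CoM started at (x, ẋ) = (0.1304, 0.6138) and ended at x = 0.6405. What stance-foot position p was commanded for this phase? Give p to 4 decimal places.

ωT = 3.0802·0.459 = 1.413812; cosh(ωT) = 2.177406, sinh(ωT) = 1.934192
x(T) = p + (x₀−p)·cosh(ωT) + (ẋ₀/ω)·sinh(ωT) ⇒ p·(1 − cosh) = x(T) − x₀·cosh − (ẋ₀/ω)·sinh
numerator   = 0.6405 − (0.1304)·2.177406 − (0.6138/3.0802)·1.934192 = -0.028866
denominator = 1 − 2.177406 = -1.177406
p = -0.028866 / -1.177406 = 0.0245

p = 0.0245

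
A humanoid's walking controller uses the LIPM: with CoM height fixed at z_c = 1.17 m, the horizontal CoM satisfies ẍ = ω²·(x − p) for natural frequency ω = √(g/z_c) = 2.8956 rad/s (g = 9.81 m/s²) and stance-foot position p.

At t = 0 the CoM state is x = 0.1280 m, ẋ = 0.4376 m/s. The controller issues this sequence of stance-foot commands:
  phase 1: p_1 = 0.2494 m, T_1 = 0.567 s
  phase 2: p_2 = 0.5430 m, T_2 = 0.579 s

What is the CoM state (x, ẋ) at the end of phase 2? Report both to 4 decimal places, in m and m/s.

phase 1: p=0.2494, T=0.567, ωT=1.641805, cosh=2.679057, sinh=2.485427; start (x,ẋ)=(0.128000, 0.437600) → end (x,ẋ)=(0.299775, 0.298664)
phase 2: p=0.5430, T=0.579, ωT=1.676552, cosh=2.767054, sinh=2.580036; start (x,ẋ)=(0.299775, 0.298664) → end (x,ẋ)=(0.136098, -0.990658)

x = 0.1361, ẋ = -0.9907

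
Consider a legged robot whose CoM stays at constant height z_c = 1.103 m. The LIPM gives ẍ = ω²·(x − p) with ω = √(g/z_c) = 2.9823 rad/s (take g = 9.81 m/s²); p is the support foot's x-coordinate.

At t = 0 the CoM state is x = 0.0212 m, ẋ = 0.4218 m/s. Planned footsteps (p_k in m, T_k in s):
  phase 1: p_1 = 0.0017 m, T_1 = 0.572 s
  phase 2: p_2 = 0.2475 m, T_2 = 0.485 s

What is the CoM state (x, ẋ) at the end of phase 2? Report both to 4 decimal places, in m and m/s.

x = 1.5760, ẋ = 4.1501

phase 1: p=0.0017, T=0.572, ωT=1.705876, cosh=2.843909, sinh=2.662296; start (x,ẋ)=(0.021200, 0.421800) → end (x,ẋ)=(0.433697, 1.354386)
phase 2: p=0.2475, T=0.485, ωT=1.446415, cosh=2.241637, sinh=2.006224; start (x,ẋ)=(0.433697, 1.354386) → end (x,ẋ)=(1.575995, 4.150086)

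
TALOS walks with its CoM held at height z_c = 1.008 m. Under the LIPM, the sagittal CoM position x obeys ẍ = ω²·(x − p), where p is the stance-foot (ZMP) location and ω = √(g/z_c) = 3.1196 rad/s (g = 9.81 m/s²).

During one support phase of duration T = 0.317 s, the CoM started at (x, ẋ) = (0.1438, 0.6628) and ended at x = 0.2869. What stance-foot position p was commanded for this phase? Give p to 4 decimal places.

ωT = 3.1196·0.317 = 0.988913; cosh(ωT) = 1.530146, sinh(ωT) = 1.158165
x(T) = p + (x₀−p)·cosh(ωT) + (ẋ₀/ω)·sinh(ωT) ⇒ p·(1 − cosh) = x(T) − x₀·cosh − (ẋ₀/ω)·sinh
numerator   = 0.2869 − (0.1438)·1.530146 − (0.6628/3.1196)·1.158165 = -0.179202
denominator = 1 − 1.530146 = -0.530146
p = -0.179202 / -0.530146 = 0.3380

p = 0.3380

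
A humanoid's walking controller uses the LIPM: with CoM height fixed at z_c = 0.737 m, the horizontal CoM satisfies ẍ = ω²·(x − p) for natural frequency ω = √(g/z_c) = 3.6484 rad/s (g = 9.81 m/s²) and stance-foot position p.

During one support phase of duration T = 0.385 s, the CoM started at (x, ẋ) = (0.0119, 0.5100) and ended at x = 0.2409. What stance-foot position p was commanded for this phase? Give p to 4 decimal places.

ωT = 3.6484·0.385 = 1.404634; cosh(ωT) = 2.159746, sinh(ωT) = 1.914289
x(T) = p + (x₀−p)·cosh(ωT) + (ẋ₀/ω)·sinh(ωT) ⇒ p·(1 − cosh) = x(T) − x₀·cosh − (ẋ₀/ω)·sinh
numerator   = 0.2409 − (0.0119)·2.159746 − (0.5100/3.6484)·1.914289 = -0.052394
denominator = 1 − 2.159746 = -1.159746
p = -0.052394 / -1.159746 = 0.0452

p = 0.0452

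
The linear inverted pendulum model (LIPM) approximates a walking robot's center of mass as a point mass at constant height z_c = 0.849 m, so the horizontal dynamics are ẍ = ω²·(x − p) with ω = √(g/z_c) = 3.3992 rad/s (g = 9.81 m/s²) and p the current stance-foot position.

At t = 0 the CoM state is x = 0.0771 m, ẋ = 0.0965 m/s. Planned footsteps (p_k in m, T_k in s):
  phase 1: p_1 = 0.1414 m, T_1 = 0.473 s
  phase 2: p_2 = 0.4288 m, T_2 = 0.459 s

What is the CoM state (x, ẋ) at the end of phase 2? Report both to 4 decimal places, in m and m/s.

phase 1: p=0.1414, T=0.473, ωT=1.607822, cosh=2.596124, sinh=2.395801; start (x,ẋ)=(0.077100, 0.096500) → end (x,ẋ)=(0.042484, -0.273121)
phase 2: p=0.4288, T=0.459, ωT=1.560233, cosh=2.485008, sinh=2.274921; start (x,ẋ)=(0.042484, -0.273121) → end (x,ẋ)=(-0.713986, -3.666057)

x = -0.7140, ẋ = -3.6661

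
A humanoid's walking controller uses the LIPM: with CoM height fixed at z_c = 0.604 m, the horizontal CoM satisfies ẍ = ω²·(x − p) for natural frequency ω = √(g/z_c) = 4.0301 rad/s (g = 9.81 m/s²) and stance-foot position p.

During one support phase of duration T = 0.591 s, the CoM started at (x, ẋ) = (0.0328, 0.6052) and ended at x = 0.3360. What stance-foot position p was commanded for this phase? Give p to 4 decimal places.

p = 0.1455

ωT = 4.0301·0.591 = 2.381789; cosh(ωT) = 5.458318, sinh(ωT) = 5.365933
x(T) = p + (x₀−p)·cosh(ωT) + (ẋ₀/ω)·sinh(ωT) ⇒ p·(1 − cosh) = x(T) − x₀·cosh − (ẋ₀/ω)·sinh
numerator   = 0.3360 − (0.0328)·5.458318 − (0.6052/4.0301)·5.365933 = -0.648835
denominator = 1 − 5.458318 = -4.458318
p = -0.648835 / -4.458318 = 0.1455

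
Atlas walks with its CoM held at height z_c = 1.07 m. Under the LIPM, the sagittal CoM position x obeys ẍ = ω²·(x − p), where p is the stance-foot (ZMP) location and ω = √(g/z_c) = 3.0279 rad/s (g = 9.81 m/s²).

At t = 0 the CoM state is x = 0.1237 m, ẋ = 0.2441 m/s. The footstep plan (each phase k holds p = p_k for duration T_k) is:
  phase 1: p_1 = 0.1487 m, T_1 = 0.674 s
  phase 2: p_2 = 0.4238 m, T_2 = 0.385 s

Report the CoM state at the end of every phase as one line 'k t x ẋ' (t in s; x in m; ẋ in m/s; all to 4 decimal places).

1 0.6740 0.3559 0.6689
2 1.0590 0.6242 0.8793

phase 1: p=0.1487, T=0.674, ωT=2.040805, cosh=3.913362, sinh=3.783438; start (x,ẋ)=(0.123700, 0.244100) → end (x,ẋ)=(0.355875, 0.668855)
phase 2: p=0.4238, T=0.385, ωT=1.165741, cosh=1.759996, sinh=1.448305; start (x,ẋ)=(0.355875, 0.668855) → end (x,ẋ)=(0.624179, 0.879309)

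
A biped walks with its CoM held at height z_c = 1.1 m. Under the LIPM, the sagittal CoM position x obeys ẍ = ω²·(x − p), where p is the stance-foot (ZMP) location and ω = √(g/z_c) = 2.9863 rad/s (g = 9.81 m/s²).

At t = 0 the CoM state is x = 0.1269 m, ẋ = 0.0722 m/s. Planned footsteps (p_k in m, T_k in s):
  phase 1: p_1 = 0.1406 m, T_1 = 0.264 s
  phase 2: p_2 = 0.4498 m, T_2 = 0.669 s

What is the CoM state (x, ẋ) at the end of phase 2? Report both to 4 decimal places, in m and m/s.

x = -0.6272, ẋ = -3.0842

phase 1: p=0.1406, T=0.264, ωT=0.788383, cosh=1.327208, sinh=0.872629; start (x,ẋ)=(0.126900, 0.072200) → end (x,ẋ)=(0.143515, 0.060123)
phase 2: p=0.4498, T=0.669, ωT=1.997835, cosh=3.754351, sinh=3.618723; start (x,ẋ)=(0.143515, 0.060123) → end (x,ẋ)=(-0.627246, -3.084175)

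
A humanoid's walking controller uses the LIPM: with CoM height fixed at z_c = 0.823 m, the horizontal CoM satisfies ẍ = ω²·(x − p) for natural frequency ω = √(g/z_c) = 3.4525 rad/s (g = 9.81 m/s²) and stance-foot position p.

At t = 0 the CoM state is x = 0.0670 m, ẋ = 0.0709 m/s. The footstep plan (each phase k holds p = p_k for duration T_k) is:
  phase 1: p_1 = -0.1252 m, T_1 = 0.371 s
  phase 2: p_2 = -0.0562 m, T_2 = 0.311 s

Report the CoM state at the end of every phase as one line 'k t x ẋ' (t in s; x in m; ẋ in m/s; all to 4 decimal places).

phase 1: p=-0.1252, T=0.371, ωT=1.280878, cosh=1.938795, sinh=1.661002; start (x,ẋ)=(0.067000, 0.070900) → end (x,ẋ)=(0.281547, 1.239652)
phase 2: p=-0.0562, T=0.311, ωT=1.073727, cosh=1.634000, sinh=1.292267; start (x,ẋ)=(0.281547, 1.239652) → end (x,ẋ)=(0.959678, 3.532466)

1 0.3710 0.2815 1.2397
2 0.6820 0.9597 3.5325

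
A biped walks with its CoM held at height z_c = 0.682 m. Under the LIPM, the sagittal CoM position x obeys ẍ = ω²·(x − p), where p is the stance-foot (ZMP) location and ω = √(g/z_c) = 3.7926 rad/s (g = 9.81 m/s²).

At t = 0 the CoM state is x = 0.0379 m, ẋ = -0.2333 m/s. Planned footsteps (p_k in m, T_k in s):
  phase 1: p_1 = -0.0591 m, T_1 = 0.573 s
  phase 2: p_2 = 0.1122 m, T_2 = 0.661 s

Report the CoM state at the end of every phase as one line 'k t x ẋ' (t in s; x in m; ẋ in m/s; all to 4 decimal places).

1 0.5730 0.1058 0.5570
2 1.2340 0.9676 3.2914

phase 1: p=-0.0591, T=0.573, ωT=2.173160, cosh=4.449910, sinh=4.336092; start (x,ẋ)=(0.037900, -0.233300) → end (x,ẋ)=(0.105809, 0.557007)
phase 2: p=0.1122, T=0.661, ωT=2.506909, cosh=6.174235, sinh=6.092715; start (x,ẋ)=(0.105809, 0.557007) → end (x,ẋ)=(0.967556, 3.291405)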